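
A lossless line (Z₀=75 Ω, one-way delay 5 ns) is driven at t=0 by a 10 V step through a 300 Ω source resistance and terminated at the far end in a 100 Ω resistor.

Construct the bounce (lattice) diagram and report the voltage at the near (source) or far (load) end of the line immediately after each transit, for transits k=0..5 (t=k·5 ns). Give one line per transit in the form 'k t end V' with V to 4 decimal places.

0 0 source 2.0000
1 5 load 2.2857
2 10 source 2.4571
3 15 load 2.4816
4 20 source 2.4963
5 25 load 2.4984

Γ_L=0.142857, Γ_S=0.600000; launch V₁=10·75/375=2.000000
k=0 src: V=2.0000
k=1 load: inc=2.000000, refl=2.000000·0.142857=0.2857; V=0.000000+2.000000+0.285714=2.2857
k=2 src: inc=0.285714, refl=0.285714·0.600000=0.1714; V=2.000000+0.285714+0.171429=2.4571
k=3 load: inc=0.171429, refl=0.171429·0.142857=0.0245; V=2.285714+0.171429+0.024490=2.4816
k=4 src: inc=0.024490, refl=0.024490·0.600000=0.0147; V=2.457143+0.024490+0.014694=2.4963
k=5 load: inc=0.014694, refl=0.014694·0.142857=0.0021; V=2.481633+0.014694+0.002099=2.4984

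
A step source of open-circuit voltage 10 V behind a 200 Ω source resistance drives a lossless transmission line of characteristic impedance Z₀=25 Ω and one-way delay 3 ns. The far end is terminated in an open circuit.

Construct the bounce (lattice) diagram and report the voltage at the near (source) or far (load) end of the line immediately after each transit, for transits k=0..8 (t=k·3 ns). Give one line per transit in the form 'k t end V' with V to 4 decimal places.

0 0 source 1.1111
1 3 load 2.2222
2 6 source 3.0864
3 9 load 3.9506
4 12 source 4.6228
5 15 load 5.2949
6 18 source 5.8177
7 21 load 6.3405
8 24 source 6.7471

Γ_L=1.000000, Γ_S=0.777778; launch V₁=10·25/225=1.111111
k=0 src: V=1.1111
k=1 load: inc=1.111111, refl=1.111111·1.000000=1.1111; V=0.000000+1.111111+1.111111=2.2222
k=2 src: inc=1.111111, refl=1.111111·0.777778=0.8642; V=1.111111+1.111111+0.864198=3.0864
k=3 load: inc=0.864198, refl=0.864198·1.000000=0.8642; V=2.222222+0.864198+0.864198=3.9506
k=4 src: inc=0.864198, refl=0.864198·0.777778=0.6722; V=3.086420+0.864198+0.672154=4.6228
k=5 load: inc=0.672154, refl=0.672154·1.000000=0.6722; V=3.950617+0.672154+0.672154=5.2949
k=6 src: inc=0.672154, refl=0.672154·0.777778=0.5228; V=4.622771+0.672154+0.522786=5.8177
k=7 load: inc=0.522786, refl=0.522786·1.000000=0.5228; V=5.294925+0.522786+0.522786=6.3405
k=8 src: inc=0.522786, refl=0.522786·0.777778=0.4066; V=5.817711+0.522786+0.406611=6.7471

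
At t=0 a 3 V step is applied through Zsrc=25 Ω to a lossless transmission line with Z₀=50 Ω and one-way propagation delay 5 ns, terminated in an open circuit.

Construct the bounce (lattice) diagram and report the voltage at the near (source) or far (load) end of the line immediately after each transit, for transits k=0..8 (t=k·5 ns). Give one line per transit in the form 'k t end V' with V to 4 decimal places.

Γ_L=1.000000, Γ_S=-0.333333; launch V₁=3·50/75=2.000000
k=0 src: V=2.0000
k=1 load: inc=2.000000, refl=2.000000·1.000000=2.0000; V=0.000000+2.000000+2.000000=4.0000
k=2 src: inc=2.000000, refl=2.000000·-0.333333=-0.6667; V=2.000000+2.000000+-0.666667=3.3333
k=3 load: inc=-0.666667, refl=-0.666667·1.000000=-0.6667; V=4.000000+-0.666667+-0.666667=2.6667
k=4 src: inc=-0.666667, refl=-0.666667·-0.333333=0.2222; V=3.333333+-0.666667+0.222222=2.8889
k=5 load: inc=0.222222, refl=0.222222·1.000000=0.2222; V=2.666667+0.222222+0.222222=3.1111
k=6 src: inc=0.222222, refl=0.222222·-0.333333=-0.0741; V=2.888889+0.222222+-0.074074=3.0370
k=7 load: inc=-0.074074, refl=-0.074074·1.000000=-0.0741; V=3.111111+-0.074074+-0.074074=2.9630
k=8 src: inc=-0.074074, refl=-0.074074·-0.333333=0.0247; V=3.037037+-0.074074+0.024691=2.9877

0 0 source 2.0000
1 5 load 4.0000
2 10 source 3.3333
3 15 load 2.6667
4 20 source 2.8889
5 25 load 3.1111
6 30 source 3.0370
7 35 load 2.9630
8 40 source 2.9877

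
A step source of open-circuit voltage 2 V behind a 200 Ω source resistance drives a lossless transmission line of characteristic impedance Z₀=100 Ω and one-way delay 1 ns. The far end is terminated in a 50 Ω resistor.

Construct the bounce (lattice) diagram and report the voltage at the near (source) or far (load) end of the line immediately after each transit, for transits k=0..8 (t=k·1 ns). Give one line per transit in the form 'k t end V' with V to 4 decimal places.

Γ_L=-0.333333, Γ_S=0.333333; launch V₁=2·100/300=0.666667
k=0 src: V=0.6667
k=1 load: inc=0.666667, refl=0.666667·-0.333333=-0.2222; V=0.000000+0.666667+-0.222222=0.4444
k=2 src: inc=-0.222222, refl=-0.222222·0.333333=-0.0741; V=0.666667+-0.222222+-0.074074=0.3704
k=3 load: inc=-0.074074, refl=-0.074074·-0.333333=0.0247; V=0.444444+-0.074074+0.024691=0.3951
k=4 src: inc=0.024691, refl=0.024691·0.333333=0.0082; V=0.370370+0.024691+0.008230=0.4033
k=5 load: inc=0.008230, refl=0.008230·-0.333333=-0.0027; V=0.395062+0.008230+-0.002743=0.4005
k=6 src: inc=-0.002743, refl=-0.002743·0.333333=-0.0009; V=0.403292+-0.002743+-0.000914=0.3996
k=7 load: inc=-0.000914, refl=-0.000914·-0.333333=0.0003; V=0.400549+-0.000914+0.000305=0.3999
k=8 src: inc=0.000305, refl=0.000305·0.333333=0.0001; V=0.399634+0.000305+0.000102=0.4000

0 0 source 0.6667
1 1 load 0.4444
2 2 source 0.3704
3 3 load 0.3951
4 4 source 0.4033
5 5 load 0.4005
6 6 source 0.3996
7 7 load 0.3999
8 8 source 0.4000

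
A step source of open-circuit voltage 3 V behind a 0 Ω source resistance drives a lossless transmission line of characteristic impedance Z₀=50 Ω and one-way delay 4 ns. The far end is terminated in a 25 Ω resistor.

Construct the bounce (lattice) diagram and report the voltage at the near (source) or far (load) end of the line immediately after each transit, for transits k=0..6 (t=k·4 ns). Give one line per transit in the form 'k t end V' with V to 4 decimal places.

0 0 source 3.0000
1 4 load 2.0000
2 8 source 3.0000
3 12 load 2.6667
4 16 source 3.0000
5 20 load 2.8889
6 24 source 3.0000

Γ_L=-0.333333, Γ_S=-1.000000; launch V₁=3·50/50=3.000000
k=0 src: V=3.0000
k=1 load: inc=3.000000, refl=3.000000·-0.333333=-1.0000; V=0.000000+3.000000+-1.000000=2.0000
k=2 src: inc=-1.000000, refl=-1.000000·-1.000000=1.0000; V=3.000000+-1.000000+1.000000=3.0000
k=3 load: inc=1.000000, refl=1.000000·-0.333333=-0.3333; V=2.000000+1.000000+-0.333333=2.6667
k=4 src: inc=-0.333333, refl=-0.333333·-1.000000=0.3333; V=3.000000+-0.333333+0.333333=3.0000
k=5 load: inc=0.333333, refl=0.333333·-0.333333=-0.1111; V=2.666667+0.333333+-0.111111=2.8889
k=6 src: inc=-0.111111, refl=-0.111111·-1.000000=0.1111; V=3.000000+-0.111111+0.111111=3.0000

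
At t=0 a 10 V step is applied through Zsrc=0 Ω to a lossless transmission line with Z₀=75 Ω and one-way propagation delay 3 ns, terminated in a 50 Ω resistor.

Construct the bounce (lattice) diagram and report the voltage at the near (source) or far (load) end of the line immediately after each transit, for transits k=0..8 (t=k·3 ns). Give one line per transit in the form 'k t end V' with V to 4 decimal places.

0 0 source 10.0000
1 3 load 8.0000
2 6 source 10.0000
3 9 load 9.6000
4 12 source 10.0000
5 15 load 9.9200
6 18 source 10.0000
7 21 load 9.9840
8 24 source 10.0000

Γ_L=-0.200000, Γ_S=-1.000000; launch V₁=10·75/75=10.000000
k=0 src: V=10.0000
k=1 load: inc=10.000000, refl=10.000000·-0.200000=-2.0000; V=0.000000+10.000000+-2.000000=8.0000
k=2 src: inc=-2.000000, refl=-2.000000·-1.000000=2.0000; V=10.000000+-2.000000+2.000000=10.0000
k=3 load: inc=2.000000, refl=2.000000·-0.200000=-0.4000; V=8.000000+2.000000+-0.400000=9.6000
k=4 src: inc=-0.400000, refl=-0.400000·-1.000000=0.4000; V=10.000000+-0.400000+0.400000=10.0000
k=5 load: inc=0.400000, refl=0.400000·-0.200000=-0.0800; V=9.600000+0.400000+-0.080000=9.9200
k=6 src: inc=-0.080000, refl=-0.080000·-1.000000=0.0800; V=10.000000+-0.080000+0.080000=10.0000
k=7 load: inc=0.080000, refl=0.080000·-0.200000=-0.0160; V=9.920000+0.080000+-0.016000=9.9840
k=8 src: inc=-0.016000, refl=-0.016000·-1.000000=0.0160; V=10.000000+-0.016000+0.016000=10.0000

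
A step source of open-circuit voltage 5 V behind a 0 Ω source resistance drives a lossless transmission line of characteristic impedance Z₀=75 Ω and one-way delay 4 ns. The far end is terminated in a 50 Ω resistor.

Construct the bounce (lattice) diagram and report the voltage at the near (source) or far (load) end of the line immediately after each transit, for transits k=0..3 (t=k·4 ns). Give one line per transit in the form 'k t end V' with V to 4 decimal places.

Γ_L=-0.200000, Γ_S=-1.000000; launch V₁=5·75/75=5.000000
k=0 src: V=5.0000
k=1 load: inc=5.000000, refl=5.000000·-0.200000=-1.0000; V=0.000000+5.000000+-1.000000=4.0000
k=2 src: inc=-1.000000, refl=-1.000000·-1.000000=1.0000; V=5.000000+-1.000000+1.000000=5.0000
k=3 load: inc=1.000000, refl=1.000000·-0.200000=-0.2000; V=4.000000+1.000000+-0.200000=4.8000

0 0 source 5.0000
1 4 load 4.0000
2 8 source 5.0000
3 12 load 4.8000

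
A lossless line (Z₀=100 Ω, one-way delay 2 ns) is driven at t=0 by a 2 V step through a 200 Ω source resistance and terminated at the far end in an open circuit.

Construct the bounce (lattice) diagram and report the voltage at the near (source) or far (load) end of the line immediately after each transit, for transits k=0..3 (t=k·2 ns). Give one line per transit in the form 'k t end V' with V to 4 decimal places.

Γ_L=1.000000, Γ_S=0.333333; launch V₁=2·100/300=0.666667
k=0 src: V=0.6667
k=1 load: inc=0.666667, refl=0.666667·1.000000=0.6667; V=0.000000+0.666667+0.666667=1.3333
k=2 src: inc=0.666667, refl=0.666667·0.333333=0.2222; V=0.666667+0.666667+0.222222=1.5556
k=3 load: inc=0.222222, refl=0.222222·1.000000=0.2222; V=1.333333+0.222222+0.222222=1.7778

0 0 source 0.6667
1 2 load 1.3333
2 4 source 1.5556
3 6 load 1.7778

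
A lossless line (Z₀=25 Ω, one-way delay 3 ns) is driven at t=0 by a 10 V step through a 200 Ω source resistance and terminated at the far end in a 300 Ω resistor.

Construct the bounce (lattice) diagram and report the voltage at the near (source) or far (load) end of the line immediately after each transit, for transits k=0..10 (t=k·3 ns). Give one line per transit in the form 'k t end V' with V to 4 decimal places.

Γ_L=0.846154, Γ_S=0.777778; launch V₁=10·25/225=1.111111
k=0 src: V=1.1111
k=1 load: inc=1.111111, refl=1.111111·0.846154=0.9402; V=0.000000+1.111111+0.940171=2.0513
k=2 src: inc=0.940171, refl=0.940171·0.777778=0.7312; V=1.111111+0.940171+0.731244=2.7825
k=3 load: inc=0.731244, refl=0.731244·0.846154=0.6187; V=2.051282+0.731244+0.618745=3.4013
k=4 src: inc=0.618745, refl=0.618745·0.777778=0.4812; V=2.782526+0.618745+0.481246=3.8825
k=5 load: inc=0.481246, refl=0.481246·0.846154=0.4072; V=3.401271+0.481246+0.407208=4.2897
k=6 src: inc=0.407208, refl=0.407208·0.777778=0.3167; V=3.882517+0.407208+0.316718=4.6064
k=7 load: inc=0.316718, refl=0.316718·0.846154=0.2680; V=4.289725+0.316718+0.267992=4.8744
k=8 src: inc=0.267992, refl=0.267992·0.777778=0.2084; V=4.606443+0.267992+0.208438=5.0829
k=9 load: inc=0.208438, refl=0.208438·0.846154=0.1764; V=4.874435+0.208438+0.176371=5.2592
k=10 src: inc=0.176371, refl=0.176371·0.777778=0.1372; V=5.082873+0.176371+0.137177=5.3964

0 0 source 1.1111
1 3 load 2.0513
2 6 source 2.7825
3 9 load 3.4013
4 12 source 3.8825
5 15 load 4.2897
6 18 source 4.6064
7 21 load 4.8744
8 24 source 5.0829
9 27 load 5.2592
10 30 source 5.3964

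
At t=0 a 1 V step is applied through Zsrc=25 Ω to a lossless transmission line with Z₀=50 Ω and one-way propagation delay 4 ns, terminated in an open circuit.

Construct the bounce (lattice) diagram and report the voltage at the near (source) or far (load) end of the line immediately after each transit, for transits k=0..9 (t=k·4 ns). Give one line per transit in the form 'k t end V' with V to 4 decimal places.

Γ_L=1.000000, Γ_S=-0.333333; launch V₁=1·50/75=0.666667
k=0 src: V=0.6667
k=1 load: inc=0.666667, refl=0.666667·1.000000=0.6667; V=0.000000+0.666667+0.666667=1.3333
k=2 src: inc=0.666667, refl=0.666667·-0.333333=-0.2222; V=0.666667+0.666667+-0.222222=1.1111
k=3 load: inc=-0.222222, refl=-0.222222·1.000000=-0.2222; V=1.333333+-0.222222+-0.222222=0.8889
k=4 src: inc=-0.222222, refl=-0.222222·-0.333333=0.0741; V=1.111111+-0.222222+0.074074=0.9630
k=5 load: inc=0.074074, refl=0.074074·1.000000=0.0741; V=0.888889+0.074074+0.074074=1.0370
k=6 src: inc=0.074074, refl=0.074074·-0.333333=-0.0247; V=0.962963+0.074074+-0.024691=1.0123
k=7 load: inc=-0.024691, refl=-0.024691·1.000000=-0.0247; V=1.037037+-0.024691+-0.024691=0.9877
k=8 src: inc=-0.024691, refl=-0.024691·-0.333333=0.0082; V=1.012346+-0.024691+0.008230=0.9959
k=9 load: inc=0.008230, refl=0.008230·1.000000=0.0082; V=0.987654+0.008230+0.008230=1.0041

0 0 source 0.6667
1 4 load 1.3333
2 8 source 1.1111
3 12 load 0.8889
4 16 source 0.9630
5 20 load 1.0370
6 24 source 1.0123
7 28 load 0.9877
8 32 source 0.9959
9 36 load 1.0041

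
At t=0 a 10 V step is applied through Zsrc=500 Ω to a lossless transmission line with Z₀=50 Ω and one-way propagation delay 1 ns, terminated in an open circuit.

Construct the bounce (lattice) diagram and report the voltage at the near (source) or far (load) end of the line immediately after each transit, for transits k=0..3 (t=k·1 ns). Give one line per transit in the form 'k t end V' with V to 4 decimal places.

Γ_L=1.000000, Γ_S=0.818182; launch V₁=10·50/550=0.909091
k=0 src: V=0.9091
k=1 load: inc=0.909091, refl=0.909091·1.000000=0.9091; V=0.000000+0.909091+0.909091=1.8182
k=2 src: inc=0.909091, refl=0.909091·0.818182=0.7438; V=0.909091+0.909091+0.743802=2.5620
k=3 load: inc=0.743802, refl=0.743802·1.000000=0.7438; V=1.818182+0.743802+0.743802=3.3058

0 0 source 0.9091
1 1 load 1.8182
2 2 source 2.5620
3 3 load 3.3058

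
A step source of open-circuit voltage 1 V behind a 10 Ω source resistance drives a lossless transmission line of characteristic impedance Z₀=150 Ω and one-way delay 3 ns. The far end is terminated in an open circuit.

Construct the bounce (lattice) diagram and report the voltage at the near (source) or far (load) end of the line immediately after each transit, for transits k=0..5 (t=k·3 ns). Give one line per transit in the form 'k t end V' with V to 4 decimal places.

Γ_L=1.000000, Γ_S=-0.875000; launch V₁=1·150/160=0.937500
k=0 src: V=0.9375
k=1 load: inc=0.937500, refl=0.937500·1.000000=0.9375; V=0.000000+0.937500+0.937500=1.8750
k=2 src: inc=0.937500, refl=0.937500·-0.875000=-0.8203; V=0.937500+0.937500+-0.820312=1.0547
k=3 load: inc=-0.820312, refl=-0.820312·1.000000=-0.8203; V=1.875000+-0.820312+-0.820312=0.2344
k=4 src: inc=-0.820312, refl=-0.820312·-0.875000=0.7178; V=1.054688+-0.820312+0.717773=0.9521
k=5 load: inc=0.717773, refl=0.717773·1.000000=0.7178; V=0.234375+0.717773+0.717773=1.6699

0 0 source 0.9375
1 3 load 1.8750
2 6 source 1.0547
3 9 load 0.2344
4 12 source 0.9521
5 15 load 1.6699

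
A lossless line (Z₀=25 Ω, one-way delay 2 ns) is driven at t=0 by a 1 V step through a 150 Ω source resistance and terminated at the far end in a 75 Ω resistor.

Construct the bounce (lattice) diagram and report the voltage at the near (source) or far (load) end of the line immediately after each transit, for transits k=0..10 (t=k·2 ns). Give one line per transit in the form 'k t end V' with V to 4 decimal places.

0 0 source 0.1429
1 2 load 0.2143
2 4 source 0.2653
3 6 load 0.2908
4 8 source 0.3090
5 10 load 0.3181
6 12 source 0.3247
7 14 load 0.3279
8 16 source 0.3302
9 18 load 0.3314
10 20 source 0.3322

Γ_L=0.500000, Γ_S=0.714286; launch V₁=1·25/175=0.142857
k=0 src: V=0.1429
k=1 load: inc=0.142857, refl=0.142857·0.500000=0.0714; V=0.000000+0.142857+0.071429=0.2143
k=2 src: inc=0.071429, refl=0.071429·0.714286=0.0510; V=0.142857+0.071429+0.051020=0.2653
k=3 load: inc=0.051020, refl=0.051020·0.500000=0.0255; V=0.214286+0.051020+0.025510=0.2908
k=4 src: inc=0.025510, refl=0.025510·0.714286=0.0182; V=0.265306+0.025510+0.018222=0.3090
k=5 load: inc=0.018222, refl=0.018222·0.500000=0.0091; V=0.290816+0.018222+0.009111=0.3181
k=6 src: inc=0.009111, refl=0.009111·0.714286=0.0065; V=0.309038+0.009111+0.006508=0.3247
k=7 load: inc=0.006508, refl=0.006508·0.500000=0.0033; V=0.318149+0.006508+0.003254=0.3279
k=8 src: inc=0.003254, refl=0.003254·0.714286=0.0023; V=0.324656+0.003254+0.002324=0.3302
k=9 load: inc=0.002324, refl=0.002324·0.500000=0.0012; V=0.327910+0.002324+0.001162=0.3314
k=10 src: inc=0.001162, refl=0.001162·0.714286=0.0008; V=0.330234+0.001162+0.000830=0.3322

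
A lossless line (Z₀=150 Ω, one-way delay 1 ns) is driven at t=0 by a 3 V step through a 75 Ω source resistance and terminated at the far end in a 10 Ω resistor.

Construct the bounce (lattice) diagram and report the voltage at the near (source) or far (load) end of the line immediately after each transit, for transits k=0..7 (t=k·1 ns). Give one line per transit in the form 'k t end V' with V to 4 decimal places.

0 0 source 2.0000
1 1 load 0.2500
2 2 source 0.8333
3 3 load 0.3229
4 4 source 0.4931
5 5 load 0.3442
6 6 source 0.3938
7 7 load 0.3504

Γ_L=-0.875000, Γ_S=-0.333333; launch V₁=3·150/225=2.000000
k=0 src: V=2.0000
k=1 load: inc=2.000000, refl=2.000000·-0.875000=-1.7500; V=0.000000+2.000000+-1.750000=0.2500
k=2 src: inc=-1.750000, refl=-1.750000·-0.333333=0.5833; V=2.000000+-1.750000+0.583333=0.8333
k=3 load: inc=0.583333, refl=0.583333·-0.875000=-0.5104; V=0.250000+0.583333+-0.510417=0.3229
k=4 src: inc=-0.510417, refl=-0.510417·-0.333333=0.1701; V=0.833333+-0.510417+0.170139=0.4931
k=5 load: inc=0.170139, refl=0.170139·-0.875000=-0.1489; V=0.322917+0.170139+-0.148872=0.3442
k=6 src: inc=-0.148872, refl=-0.148872·-0.333333=0.0496; V=0.493056+-0.148872+0.049624=0.3938
k=7 load: inc=0.049624, refl=0.049624·-0.875000=-0.0434; V=0.344184+0.049624+-0.043421=0.3504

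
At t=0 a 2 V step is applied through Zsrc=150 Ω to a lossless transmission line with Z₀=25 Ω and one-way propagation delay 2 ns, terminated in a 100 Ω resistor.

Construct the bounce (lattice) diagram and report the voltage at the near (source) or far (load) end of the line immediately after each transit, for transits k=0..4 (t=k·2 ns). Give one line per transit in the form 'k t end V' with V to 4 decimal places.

Γ_L=0.600000, Γ_S=0.714286; launch V₁=2·25/175=0.285714
k=0 src: V=0.2857
k=1 load: inc=0.285714, refl=0.285714·0.600000=0.1714; V=0.000000+0.285714+0.171429=0.4571
k=2 src: inc=0.171429, refl=0.171429·0.714286=0.1224; V=0.285714+0.171429+0.122449=0.5796
k=3 load: inc=0.122449, refl=0.122449·0.600000=0.0735; V=0.457143+0.122449+0.073469=0.6531
k=4 src: inc=0.073469, refl=0.073469·0.714286=0.0525; V=0.579592+0.073469+0.052478=0.7055

0 0 source 0.2857
1 2 load 0.4571
2 4 source 0.5796
3 6 load 0.6531
4 8 source 0.7055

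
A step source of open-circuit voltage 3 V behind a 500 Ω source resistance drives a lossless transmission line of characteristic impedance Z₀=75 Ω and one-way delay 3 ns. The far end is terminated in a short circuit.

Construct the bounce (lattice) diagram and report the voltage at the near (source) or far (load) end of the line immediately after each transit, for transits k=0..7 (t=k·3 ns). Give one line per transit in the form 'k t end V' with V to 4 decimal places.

Γ_L=-1.000000, Γ_S=0.739130; launch V₁=3·75/575=0.391304
k=0 src: V=0.3913
k=1 load: inc=0.391304, refl=0.391304·-1.000000=-0.3913; V=0.000000+0.391304+-0.391304=0.0000
k=2 src: inc=-0.391304, refl=-0.391304·0.739130=-0.2892; V=0.391304+-0.391304+-0.289225=-0.2892
k=3 load: inc=-0.289225, refl=-0.289225·-1.000000=0.2892; V=0.000000+-0.289225+0.289225=0.0000
k=4 src: inc=0.289225, refl=0.289225·0.739130=0.2138; V=-0.289225+0.289225+0.213775=0.2138
k=5 load: inc=0.213775, refl=0.213775·-1.000000=-0.2138; V=0.000000+0.213775+-0.213775=0.0000
k=6 src: inc=-0.213775, refl=-0.213775·0.739130=-0.1580; V=0.213775+-0.213775+-0.158008=-0.1580
k=7 load: inc=-0.158008, refl=-0.158008·-1.000000=0.1580; V=0.000000+-0.158008+0.158008=0.0000

0 0 source 0.3913
1 3 load 0.0000
2 6 source -0.2892
3 9 load 0.0000
4 12 source 0.2138
5 15 load 0.0000
6 18 source -0.1580
7 21 load 0.0000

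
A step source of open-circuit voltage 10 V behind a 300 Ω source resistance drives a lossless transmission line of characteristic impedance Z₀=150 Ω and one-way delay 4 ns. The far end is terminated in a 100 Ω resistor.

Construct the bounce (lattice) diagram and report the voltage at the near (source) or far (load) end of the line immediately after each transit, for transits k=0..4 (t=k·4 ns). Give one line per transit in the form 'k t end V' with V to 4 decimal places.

Γ_L=-0.200000, Γ_S=0.333333; launch V₁=10·150/450=3.333333
k=0 src: V=3.3333
k=1 load: inc=3.333333, refl=3.333333·-0.200000=-0.6667; V=0.000000+3.333333+-0.666667=2.6667
k=2 src: inc=-0.666667, refl=-0.666667·0.333333=-0.2222; V=3.333333+-0.666667+-0.222222=2.4444
k=3 load: inc=-0.222222, refl=-0.222222·-0.200000=0.0444; V=2.666667+-0.222222+0.044444=2.4889
k=4 src: inc=0.044444, refl=0.044444·0.333333=0.0148; V=2.444444+0.044444+0.014815=2.5037

0 0 source 3.3333
1 4 load 2.6667
2 8 source 2.4444
3 12 load 2.4889
4 16 source 2.5037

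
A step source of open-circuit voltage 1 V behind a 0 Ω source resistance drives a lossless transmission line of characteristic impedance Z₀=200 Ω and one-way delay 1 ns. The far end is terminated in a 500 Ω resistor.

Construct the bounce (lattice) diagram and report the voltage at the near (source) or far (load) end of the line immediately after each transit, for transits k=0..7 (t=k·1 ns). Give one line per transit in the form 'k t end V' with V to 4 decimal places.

0 0 source 1.0000
1 1 load 1.4286
2 2 source 1.0000
3 3 load 0.8163
4 4 source 1.0000
5 5 load 1.0787
6 6 source 1.0000
7 7 load 0.9663

Γ_L=0.428571, Γ_S=-1.000000; launch V₁=1·200/200=1.000000
k=0 src: V=1.0000
k=1 load: inc=1.000000, refl=1.000000·0.428571=0.4286; V=0.000000+1.000000+0.428571=1.4286
k=2 src: inc=0.428571, refl=0.428571·-1.000000=-0.4286; V=1.000000+0.428571+-0.428571=1.0000
k=3 load: inc=-0.428571, refl=-0.428571·0.428571=-0.1837; V=1.428571+-0.428571+-0.183673=0.8163
k=4 src: inc=-0.183673, refl=-0.183673·-1.000000=0.1837; V=1.000000+-0.183673+0.183673=1.0000
k=5 load: inc=0.183673, refl=0.183673·0.428571=0.0787; V=0.816327+0.183673+0.078717=1.0787
k=6 src: inc=0.078717, refl=0.078717·-1.000000=-0.0787; V=1.000000+0.078717+-0.078717=1.0000
k=7 load: inc=-0.078717, refl=-0.078717·0.428571=-0.0337; V=1.078717+-0.078717+-0.033736=0.9663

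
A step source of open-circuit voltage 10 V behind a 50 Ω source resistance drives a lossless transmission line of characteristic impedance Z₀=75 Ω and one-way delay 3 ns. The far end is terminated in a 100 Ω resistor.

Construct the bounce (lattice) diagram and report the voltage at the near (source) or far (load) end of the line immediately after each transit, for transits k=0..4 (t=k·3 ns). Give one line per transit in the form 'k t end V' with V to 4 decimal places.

Γ_L=0.142857, Γ_S=-0.200000; launch V₁=10·75/125=6.000000
k=0 src: V=6.0000
k=1 load: inc=6.000000, refl=6.000000·0.142857=0.8571; V=0.000000+6.000000+0.857143=6.8571
k=2 src: inc=0.857143, refl=0.857143·-0.200000=-0.1714; V=6.000000+0.857143+-0.171429=6.6857
k=3 load: inc=-0.171429, refl=-0.171429·0.142857=-0.0245; V=6.857143+-0.171429+-0.024490=6.6612
k=4 src: inc=-0.024490, refl=-0.024490·-0.200000=0.0049; V=6.685714+-0.024490+0.004898=6.6661

0 0 source 6.0000
1 3 load 6.8571
2 6 source 6.6857
3 9 load 6.6612
4 12 source 6.6661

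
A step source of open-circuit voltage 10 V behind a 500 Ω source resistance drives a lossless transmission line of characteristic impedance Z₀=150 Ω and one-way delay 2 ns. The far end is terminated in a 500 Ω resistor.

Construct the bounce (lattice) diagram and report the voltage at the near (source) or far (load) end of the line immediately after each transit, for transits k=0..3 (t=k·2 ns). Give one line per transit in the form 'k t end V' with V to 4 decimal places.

0 0 source 2.3077
1 2 load 3.5503
2 4 source 4.2194
3 6 load 4.5797

Γ_L=0.538462, Γ_S=0.538462; launch V₁=10·150/650=2.307692
k=0 src: V=2.3077
k=1 load: inc=2.307692, refl=2.307692·0.538462=1.2426; V=0.000000+2.307692+1.242604=3.5503
k=2 src: inc=1.242604, refl=1.242604·0.538462=0.6691; V=2.307692+1.242604+0.669094=4.2194
k=3 load: inc=0.669094, refl=0.669094·0.538462=0.3603; V=3.550296+0.669094+0.360282=4.5797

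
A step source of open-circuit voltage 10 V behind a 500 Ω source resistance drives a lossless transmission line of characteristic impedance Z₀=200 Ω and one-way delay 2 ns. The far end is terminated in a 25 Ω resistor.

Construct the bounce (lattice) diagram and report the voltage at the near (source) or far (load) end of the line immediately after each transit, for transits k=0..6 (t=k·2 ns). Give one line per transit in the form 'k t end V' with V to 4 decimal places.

0 0 source 2.8571
1 2 load 0.6349
2 4 source -0.3175
3 6 load 0.4233
4 8 source 0.7407
5 10 load 0.4938
6 12 source 0.3880

Γ_L=-0.777778, Γ_S=0.428571; launch V₁=10·200/700=2.857143
k=0 src: V=2.8571
k=1 load: inc=2.857143, refl=2.857143·-0.777778=-2.2222; V=0.000000+2.857143+-2.222222=0.6349
k=2 src: inc=-2.222222, refl=-2.222222·0.428571=-0.9524; V=2.857143+-2.222222+-0.952381=-0.3175
k=3 load: inc=-0.952381, refl=-0.952381·-0.777778=0.7407; V=0.634921+-0.952381+0.740741=0.4233
k=4 src: inc=0.740741, refl=0.740741·0.428571=0.3175; V=-0.317460+0.740741+0.317460=0.7407
k=5 load: inc=0.317460, refl=0.317460·-0.777778=-0.2469; V=0.423280+0.317460+-0.246914=0.4938
k=6 src: inc=-0.246914, refl=-0.246914·0.428571=-0.1058; V=0.740741+-0.246914+-0.105820=0.3880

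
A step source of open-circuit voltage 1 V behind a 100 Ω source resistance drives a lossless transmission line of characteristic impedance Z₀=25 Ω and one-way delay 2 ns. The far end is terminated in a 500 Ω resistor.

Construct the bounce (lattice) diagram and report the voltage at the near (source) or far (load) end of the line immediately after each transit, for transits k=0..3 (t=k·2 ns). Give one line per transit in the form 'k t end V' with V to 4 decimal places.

Γ_L=0.904762, Γ_S=0.600000; launch V₁=1·25/125=0.200000
k=0 src: V=0.2000
k=1 load: inc=0.200000, refl=0.200000·0.904762=0.1810; V=0.000000+0.200000+0.180952=0.3810
k=2 src: inc=0.180952, refl=0.180952·0.600000=0.1086; V=0.200000+0.180952+0.108571=0.4895
k=3 load: inc=0.108571, refl=0.108571·0.904762=0.0982; V=0.380952+0.108571+0.098231=0.5878

0 0 source 0.2000
1 2 load 0.3810
2 4 source 0.4895
3 6 load 0.5878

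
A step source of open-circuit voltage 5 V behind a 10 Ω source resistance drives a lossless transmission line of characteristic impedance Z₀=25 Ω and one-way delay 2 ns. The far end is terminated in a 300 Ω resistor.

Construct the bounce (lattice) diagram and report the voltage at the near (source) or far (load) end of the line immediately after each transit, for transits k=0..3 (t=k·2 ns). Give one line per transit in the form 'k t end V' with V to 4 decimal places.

Γ_L=0.846154, Γ_S=-0.428571; launch V₁=5·25/35=3.571429
k=0 src: V=3.5714
k=1 load: inc=3.571429, refl=3.571429·0.846154=3.0220; V=0.000000+3.571429+3.021978=6.5934
k=2 src: inc=3.021978, refl=3.021978·-0.428571=-1.2951; V=3.571429+3.021978+-1.295133=5.2983
k=3 load: inc=-1.295133, refl=-1.295133·0.846154=-1.0959; V=6.593407+-1.295133+-1.095882=4.2024

0 0 source 3.5714
1 2 load 6.5934
2 4 source 5.2983
3 6 load 4.2024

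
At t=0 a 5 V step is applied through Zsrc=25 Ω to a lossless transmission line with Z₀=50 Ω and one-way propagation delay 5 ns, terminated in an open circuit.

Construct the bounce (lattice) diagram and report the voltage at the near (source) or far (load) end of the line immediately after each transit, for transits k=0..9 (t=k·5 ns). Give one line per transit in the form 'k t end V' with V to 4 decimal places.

0 0 source 3.3333
1 5 load 6.6667
2 10 source 5.5556
3 15 load 4.4444
4 20 source 4.8148
5 25 load 5.1852
6 30 source 5.0617
7 35 load 4.9383
8 40 source 4.9794
9 45 load 5.0206

Γ_L=1.000000, Γ_S=-0.333333; launch V₁=5·50/75=3.333333
k=0 src: V=3.3333
k=1 load: inc=3.333333, refl=3.333333·1.000000=3.3333; V=0.000000+3.333333+3.333333=6.6667
k=2 src: inc=3.333333, refl=3.333333·-0.333333=-1.1111; V=3.333333+3.333333+-1.111111=5.5556
k=3 load: inc=-1.111111, refl=-1.111111·1.000000=-1.1111; V=6.666667+-1.111111+-1.111111=4.4444
k=4 src: inc=-1.111111, refl=-1.111111·-0.333333=0.3704; V=5.555556+-1.111111+0.370370=4.8148
k=5 load: inc=0.370370, refl=0.370370·1.000000=0.3704; V=4.444444+0.370370+0.370370=5.1852
k=6 src: inc=0.370370, refl=0.370370·-0.333333=-0.1235; V=4.814815+0.370370+-0.123457=5.0617
k=7 load: inc=-0.123457, refl=-0.123457·1.000000=-0.1235; V=5.185185+-0.123457+-0.123457=4.9383
k=8 src: inc=-0.123457, refl=-0.123457·-0.333333=0.0412; V=5.061728+-0.123457+0.041152=4.9794
k=9 load: inc=0.041152, refl=0.041152·1.000000=0.0412; V=4.938272+0.041152+0.041152=5.0206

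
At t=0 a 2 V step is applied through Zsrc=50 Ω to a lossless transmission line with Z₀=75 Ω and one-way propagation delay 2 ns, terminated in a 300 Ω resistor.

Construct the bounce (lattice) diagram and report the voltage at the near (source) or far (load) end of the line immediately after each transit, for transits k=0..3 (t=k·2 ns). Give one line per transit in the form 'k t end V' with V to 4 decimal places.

0 0 source 1.2000
1 2 load 1.9200
2 4 source 1.7760
3 6 load 1.6896

Γ_L=0.600000, Γ_S=-0.200000; launch V₁=2·75/125=1.200000
k=0 src: V=1.2000
k=1 load: inc=1.200000, refl=1.200000·0.600000=0.7200; V=0.000000+1.200000+0.720000=1.9200
k=2 src: inc=0.720000, refl=0.720000·-0.200000=-0.1440; V=1.200000+0.720000+-0.144000=1.7760
k=3 load: inc=-0.144000, refl=-0.144000·0.600000=-0.0864; V=1.920000+-0.144000+-0.086400=1.6896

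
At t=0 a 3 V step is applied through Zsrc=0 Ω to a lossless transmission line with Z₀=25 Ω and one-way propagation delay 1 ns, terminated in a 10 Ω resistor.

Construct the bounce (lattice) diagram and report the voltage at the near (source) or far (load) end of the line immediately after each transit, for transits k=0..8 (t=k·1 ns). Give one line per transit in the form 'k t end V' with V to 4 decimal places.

0 0 source 3.0000
1 1 load 1.7143
2 2 source 3.0000
3 3 load 2.4490
4 4 source 3.0000
5 5 load 2.7638
6 6 source 3.0000
7 7 load 2.8988
8 8 source 3.0000

Γ_L=-0.428571, Γ_S=-1.000000; launch V₁=3·25/25=3.000000
k=0 src: V=3.0000
k=1 load: inc=3.000000, refl=3.000000·-0.428571=-1.2857; V=0.000000+3.000000+-1.285714=1.7143
k=2 src: inc=-1.285714, refl=-1.285714·-1.000000=1.2857; V=3.000000+-1.285714+1.285714=3.0000
k=3 load: inc=1.285714, refl=1.285714·-0.428571=-0.5510; V=1.714286+1.285714+-0.551020=2.4490
k=4 src: inc=-0.551020, refl=-0.551020·-1.000000=0.5510; V=3.000000+-0.551020+0.551020=3.0000
k=5 load: inc=0.551020, refl=0.551020·-0.428571=-0.2362; V=2.448980+0.551020+-0.236152=2.7638
k=6 src: inc=-0.236152, refl=-0.236152·-1.000000=0.2362; V=3.000000+-0.236152+0.236152=3.0000
k=7 load: inc=0.236152, refl=0.236152·-0.428571=-0.1012; V=2.763848+0.236152+-0.101208=2.8988
k=8 src: inc=-0.101208, refl=-0.101208·-1.000000=0.1012; V=3.000000+-0.101208+0.101208=3.0000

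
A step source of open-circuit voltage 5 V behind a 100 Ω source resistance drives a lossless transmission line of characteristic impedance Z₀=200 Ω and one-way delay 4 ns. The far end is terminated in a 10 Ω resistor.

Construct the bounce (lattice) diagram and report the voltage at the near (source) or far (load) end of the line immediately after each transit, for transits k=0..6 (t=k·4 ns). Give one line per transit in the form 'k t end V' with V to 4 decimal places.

0 0 source 3.3333
1 4 load 0.3175
2 8 source 1.3228
3 12 load 0.4132
4 16 source 0.7164
5 20 load 0.4421
6 24 source 0.5335

Γ_L=-0.904762, Γ_S=-0.333333; launch V₁=5·200/300=3.333333
k=0 src: V=3.3333
k=1 load: inc=3.333333, refl=3.333333·-0.904762=-3.0159; V=0.000000+3.333333+-3.015873=0.3175
k=2 src: inc=-3.015873, refl=-3.015873·-0.333333=1.0053; V=3.333333+-3.015873+1.005291=1.3228
k=3 load: inc=1.005291, refl=1.005291·-0.904762=-0.9095; V=0.317460+1.005291+-0.909549=0.4132
k=4 src: inc=-0.909549, refl=-0.909549·-0.333333=0.3032; V=1.322751+-0.909549+0.303183=0.7164
k=5 load: inc=0.303183, refl=0.303183·-0.904762=-0.2743; V=0.413202+0.303183+-0.274308=0.4421
k=6 src: inc=-0.274308, refl=-0.274308·-0.333333=0.0914; V=0.716385+-0.274308+0.091436=0.5335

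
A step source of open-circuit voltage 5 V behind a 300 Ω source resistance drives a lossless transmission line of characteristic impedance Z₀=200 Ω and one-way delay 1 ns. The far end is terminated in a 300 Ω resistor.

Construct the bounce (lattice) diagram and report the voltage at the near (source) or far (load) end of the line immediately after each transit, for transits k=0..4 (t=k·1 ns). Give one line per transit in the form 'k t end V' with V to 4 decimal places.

0 0 source 2.0000
1 1 load 2.4000
2 2 source 2.4800
3 3 load 2.4960
4 4 source 2.4992

Γ_L=0.200000, Γ_S=0.200000; launch V₁=5·200/500=2.000000
k=0 src: V=2.0000
k=1 load: inc=2.000000, refl=2.000000·0.200000=0.4000; V=0.000000+2.000000+0.400000=2.4000
k=2 src: inc=0.400000, refl=0.400000·0.200000=0.0800; V=2.000000+0.400000+0.080000=2.4800
k=3 load: inc=0.080000, refl=0.080000·0.200000=0.0160; V=2.400000+0.080000+0.016000=2.4960
k=4 src: inc=0.016000, refl=0.016000·0.200000=0.0032; V=2.480000+0.016000+0.003200=2.4992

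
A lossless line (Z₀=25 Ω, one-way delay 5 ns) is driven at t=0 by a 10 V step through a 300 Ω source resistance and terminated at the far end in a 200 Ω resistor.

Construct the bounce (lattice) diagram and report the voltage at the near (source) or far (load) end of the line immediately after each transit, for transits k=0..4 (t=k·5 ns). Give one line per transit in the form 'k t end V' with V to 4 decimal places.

Γ_L=0.777778, Γ_S=0.846154; launch V₁=10·25/325=0.769231
k=0 src: V=0.7692
k=1 load: inc=0.769231, refl=0.769231·0.777778=0.5983; V=0.000000+0.769231+0.598291=1.3675
k=2 src: inc=0.598291, refl=0.598291·0.846154=0.5062; V=0.769231+0.598291+0.506246=1.8738
k=3 load: inc=0.506246, refl=0.506246·0.777778=0.3937; V=1.367521+0.506246+0.393747=2.2675
k=4 src: inc=0.393747, refl=0.393747·0.846154=0.3332; V=1.873767+0.393747+0.333170=2.6007

0 0 source 0.7692
1 5 load 1.3675
2 10 source 1.8738
3 15 load 2.2675
4 20 source 2.6007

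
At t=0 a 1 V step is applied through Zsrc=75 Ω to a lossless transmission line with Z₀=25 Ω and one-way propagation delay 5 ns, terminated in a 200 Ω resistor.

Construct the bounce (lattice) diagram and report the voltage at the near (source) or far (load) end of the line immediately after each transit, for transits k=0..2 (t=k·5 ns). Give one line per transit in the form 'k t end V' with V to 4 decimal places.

Γ_L=0.777778, Γ_S=0.500000; launch V₁=1·25/100=0.250000
k=0 src: V=0.2500
k=1 load: inc=0.250000, refl=0.250000·0.777778=0.1944; V=0.000000+0.250000+0.194444=0.4444
k=2 src: inc=0.194444, refl=0.194444·0.500000=0.0972; V=0.250000+0.194444+0.097222=0.5417

0 0 source 0.2500
1 5 load 0.4444
2 10 source 0.5417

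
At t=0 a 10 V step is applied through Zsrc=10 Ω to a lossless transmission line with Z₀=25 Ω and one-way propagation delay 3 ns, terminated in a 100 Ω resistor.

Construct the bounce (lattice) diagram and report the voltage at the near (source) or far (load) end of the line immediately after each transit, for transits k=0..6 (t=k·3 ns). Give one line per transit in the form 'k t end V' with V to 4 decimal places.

0 0 source 7.1429
1 3 load 11.4286
2 6 source 9.5918
3 9 load 8.4898
4 12 source 8.9621
5 15 load 9.2455
6 18 source 9.1240

Γ_L=0.600000, Γ_S=-0.428571; launch V₁=10·25/35=7.142857
k=0 src: V=7.1429
k=1 load: inc=7.142857, refl=7.142857·0.600000=4.2857; V=0.000000+7.142857+4.285714=11.4286
k=2 src: inc=4.285714, refl=4.285714·-0.428571=-1.8367; V=7.142857+4.285714+-1.836735=9.5918
k=3 load: inc=-1.836735, refl=-1.836735·0.600000=-1.1020; V=11.428571+-1.836735+-1.102041=8.4898
k=4 src: inc=-1.102041, refl=-1.102041·-0.428571=0.4723; V=9.591837+-1.102041+0.472303=8.9621
k=5 load: inc=0.472303, refl=0.472303·0.600000=0.2834; V=8.489796+0.472303+0.283382=9.2455
k=6 src: inc=0.283382, refl=0.283382·-0.428571=-0.1214; V=8.962099+0.283382+-0.121449=9.1240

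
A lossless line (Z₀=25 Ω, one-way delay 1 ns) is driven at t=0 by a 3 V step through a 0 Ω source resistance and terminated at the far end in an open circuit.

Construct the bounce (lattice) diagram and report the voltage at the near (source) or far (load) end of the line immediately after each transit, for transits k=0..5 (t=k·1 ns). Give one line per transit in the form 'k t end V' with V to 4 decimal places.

Γ_L=1.000000, Γ_S=-1.000000; launch V₁=3·25/25=3.000000
k=0 src: V=3.0000
k=1 load: inc=3.000000, refl=3.000000·1.000000=3.0000; V=0.000000+3.000000+3.000000=6.0000
k=2 src: inc=3.000000, refl=3.000000·-1.000000=-3.0000; V=3.000000+3.000000+-3.000000=3.0000
k=3 load: inc=-3.000000, refl=-3.000000·1.000000=-3.0000; V=6.000000+-3.000000+-3.000000=0.0000
k=4 src: inc=-3.000000, refl=-3.000000·-1.000000=3.0000; V=3.000000+-3.000000+3.000000=3.0000
k=5 load: inc=3.000000, refl=3.000000·1.000000=3.0000; V=0.000000+3.000000+3.000000=6.0000

0 0 source 3.0000
1 1 load 6.0000
2 2 source 3.0000
3 3 load 0.0000
4 4 source 3.0000
5 5 load 6.0000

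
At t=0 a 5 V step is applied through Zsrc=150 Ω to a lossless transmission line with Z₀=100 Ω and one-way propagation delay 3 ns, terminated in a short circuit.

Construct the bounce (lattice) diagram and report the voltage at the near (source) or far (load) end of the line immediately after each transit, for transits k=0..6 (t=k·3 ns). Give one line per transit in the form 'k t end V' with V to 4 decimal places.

0 0 source 2.0000
1 3 load 0.0000
2 6 source -0.4000
3 9 load 0.0000
4 12 source 0.0800
5 15 load 0.0000
6 18 source -0.0160

Γ_L=-1.000000, Γ_S=0.200000; launch V₁=5·100/250=2.000000
k=0 src: V=2.0000
k=1 load: inc=2.000000, refl=2.000000·-1.000000=-2.0000; V=0.000000+2.000000+-2.000000=0.0000
k=2 src: inc=-2.000000, refl=-2.000000·0.200000=-0.4000; V=2.000000+-2.000000+-0.400000=-0.4000
k=3 load: inc=-0.400000, refl=-0.400000·-1.000000=0.4000; V=0.000000+-0.400000+0.400000=0.0000
k=4 src: inc=0.400000, refl=0.400000·0.200000=0.0800; V=-0.400000+0.400000+0.080000=0.0800
k=5 load: inc=0.080000, refl=0.080000·-1.000000=-0.0800; V=0.000000+0.080000+-0.080000=0.0000
k=6 src: inc=-0.080000, refl=-0.080000·0.200000=-0.0160; V=0.080000+-0.080000+-0.016000=-0.0160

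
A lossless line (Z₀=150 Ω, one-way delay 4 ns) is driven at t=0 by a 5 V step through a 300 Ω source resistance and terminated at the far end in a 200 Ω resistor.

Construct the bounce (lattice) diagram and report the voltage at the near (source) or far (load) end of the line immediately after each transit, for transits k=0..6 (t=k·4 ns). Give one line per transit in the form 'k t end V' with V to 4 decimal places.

Γ_L=0.142857, Γ_S=0.333333; launch V₁=5·150/450=1.666667
k=0 src: V=1.6667
k=1 load: inc=1.666667, refl=1.666667·0.142857=0.2381; V=0.000000+1.666667+0.238095=1.9048
k=2 src: inc=0.238095, refl=0.238095·0.333333=0.0794; V=1.666667+0.238095+0.079365=1.9841
k=3 load: inc=0.079365, refl=0.079365·0.142857=0.0113; V=1.904762+0.079365+0.011338=1.9955
k=4 src: inc=0.011338, refl=0.011338·0.333333=0.0038; V=1.984127+0.011338+0.003779=1.9992
k=5 load: inc=0.003779, refl=0.003779·0.142857=0.0005; V=1.995465+0.003779+0.000540=1.9998
k=6 src: inc=0.000540, refl=0.000540·0.333333=0.0002; V=1.999244+0.000540+0.000180=2.0000

0 0 source 1.6667
1 4 load 1.9048
2 8 source 1.9841
3 12 load 1.9955
4 16 source 1.9992
5 20 load 1.9998
6 24 source 2.0000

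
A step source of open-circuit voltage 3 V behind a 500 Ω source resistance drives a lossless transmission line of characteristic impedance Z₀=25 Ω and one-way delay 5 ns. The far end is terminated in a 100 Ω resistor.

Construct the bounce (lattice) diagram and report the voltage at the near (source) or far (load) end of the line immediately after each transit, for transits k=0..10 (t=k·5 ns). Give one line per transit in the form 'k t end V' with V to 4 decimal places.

0 0 source 0.1429
1 5 load 0.2286
2 10 source 0.3061
3 15 load 0.3527
4 20 source 0.3948
5 25 load 0.4200
6 30 source 0.4429
7 35 load 0.4566
8 40 source 0.4690
9 45 load 0.4764
10 50 source 0.4832

Γ_L=0.600000, Γ_S=0.904762; launch V₁=3·25/525=0.142857
k=0 src: V=0.1429
k=1 load: inc=0.142857, refl=0.142857·0.600000=0.0857; V=0.000000+0.142857+0.085714=0.2286
k=2 src: inc=0.085714, refl=0.085714·0.904762=0.0776; V=0.142857+0.085714+0.077551=0.3061
k=3 load: inc=0.077551, refl=0.077551·0.600000=0.0465; V=0.228571+0.077551+0.046531=0.3527
k=4 src: inc=0.046531, refl=0.046531·0.904762=0.0421; V=0.306122+0.046531+0.042099=0.3948
k=5 load: inc=0.042099, refl=0.042099·0.600000=0.0253; V=0.352653+0.042099+0.025259=0.4200
k=6 src: inc=0.025259, refl=0.025259·0.904762=0.0229; V=0.394752+0.025259+0.022854=0.4429
k=7 load: inc=0.022854, refl=0.022854·0.600000=0.0137; V=0.420012+0.022854+0.013712=0.4566
k=8 src: inc=0.013712, refl=0.013712·0.904762=0.0124; V=0.442865+0.013712+0.012406=0.4690
k=9 load: inc=0.012406, refl=0.012406·0.600000=0.0074; V=0.456578+0.012406+0.007444=0.4764
k=10 src: inc=0.007444, refl=0.007444·0.904762=0.0067; V=0.468984+0.007444+0.006735=0.4832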